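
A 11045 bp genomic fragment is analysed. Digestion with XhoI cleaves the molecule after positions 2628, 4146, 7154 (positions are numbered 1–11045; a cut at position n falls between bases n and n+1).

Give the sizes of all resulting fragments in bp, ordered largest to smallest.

3891, 3008, 2628, 1518 bp

Linear molecule, 3 cuts → 4 fragments:
  2628 − 0 = 2628 bp
  4146 − 2628 = 1518 bp
  7154 − 4146 = 3008 bp
  11045 − 7154 = 3891 bp
Sorted largest to smallest: 3891, 3008, 2628, 1518 bp.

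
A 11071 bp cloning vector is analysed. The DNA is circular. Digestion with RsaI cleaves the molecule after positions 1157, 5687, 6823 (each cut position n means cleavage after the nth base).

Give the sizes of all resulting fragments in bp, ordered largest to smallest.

5405, 4530, 1136 bp

Circular molecule, 3 cuts → 3 fragments:
  5687 − 1157 = 4530 bp
  6823 − 5687 = 1136 bp
  wrap: 11071 − 6823 + 1157 = 5405 bp
Sorted largest to smallest: 5405, 4530, 1136 bp.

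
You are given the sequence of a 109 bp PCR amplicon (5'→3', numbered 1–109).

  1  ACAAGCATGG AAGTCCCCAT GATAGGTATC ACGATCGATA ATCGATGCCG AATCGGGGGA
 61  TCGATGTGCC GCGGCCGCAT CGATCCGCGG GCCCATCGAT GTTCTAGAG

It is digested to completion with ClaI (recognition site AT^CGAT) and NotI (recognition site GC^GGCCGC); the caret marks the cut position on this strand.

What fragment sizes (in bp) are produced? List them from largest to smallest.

ClaI sites (ATCGAT) start at positions 34, 41, 60, 79, 95.
ClaI cuts after base 2 of each site, so after positions 35, 42, 61, 80, 96.
The NotI site (GCGGCCGC) starts at position 71.
NotI cuts after base 2 of each site, so after position 72.
Combined cut positions: 35, 42, 61, 72, 80, 96.
Linear molecule, 6 cuts → 7 fragments:
  1–35 → 35 bp
  36–42 → 7 bp
  43–61 → 19 bp
  62–72 → 11 bp
  73–80 → 8 bp
  81–96 → 16 bp
  97–109 → 13 bp
Sorted largest to smallest: 35, 19, 16, 13, 11, 8, 7 bp.

35, 19, 16, 13, 11, 8, 7 bp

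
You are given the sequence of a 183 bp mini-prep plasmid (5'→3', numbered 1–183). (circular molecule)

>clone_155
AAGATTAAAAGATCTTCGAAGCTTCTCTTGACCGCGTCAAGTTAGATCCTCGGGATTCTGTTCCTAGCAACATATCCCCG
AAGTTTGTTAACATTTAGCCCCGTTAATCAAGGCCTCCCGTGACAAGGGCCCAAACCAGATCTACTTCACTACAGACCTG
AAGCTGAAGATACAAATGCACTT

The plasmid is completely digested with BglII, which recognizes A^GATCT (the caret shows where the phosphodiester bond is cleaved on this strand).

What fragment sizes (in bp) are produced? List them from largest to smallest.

BglII sites (AGATCT) start at positions 10, 138.
BglII cuts after the first base of each site, so after positions 10, 138.
Circular molecule, 2 cuts → 2 fragments:
  11–138 → 128 bp
  139–183 then 1–10 → 45 + 10 = 55 bp
Sorted largest to smallest: 128, 55 bp.

128, 55 bp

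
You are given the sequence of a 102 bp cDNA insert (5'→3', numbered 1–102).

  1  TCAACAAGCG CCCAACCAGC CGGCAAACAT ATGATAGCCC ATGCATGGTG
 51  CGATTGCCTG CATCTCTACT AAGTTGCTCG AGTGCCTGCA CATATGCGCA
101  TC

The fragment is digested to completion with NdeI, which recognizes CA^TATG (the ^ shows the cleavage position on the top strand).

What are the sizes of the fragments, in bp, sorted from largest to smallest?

NdeI sites (CATATG) start at positions 28, 91.
NdeI cuts after base 2 of each site, so after positions 29, 92.
Linear molecule, 2 cuts → 3 fragments:
  1–29 → 29 bp
  30–92 → 63 bp
  93–102 → 10 bp
Sorted largest to smallest: 63, 29, 10 bp.

63, 29, 10 bp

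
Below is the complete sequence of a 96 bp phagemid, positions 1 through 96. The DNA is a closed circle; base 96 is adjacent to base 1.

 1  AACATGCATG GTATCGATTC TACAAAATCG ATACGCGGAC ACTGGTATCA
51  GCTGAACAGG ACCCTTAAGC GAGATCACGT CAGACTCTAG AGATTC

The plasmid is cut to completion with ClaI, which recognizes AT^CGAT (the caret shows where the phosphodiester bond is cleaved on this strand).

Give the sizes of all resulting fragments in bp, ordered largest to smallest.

82, 14 bp

ClaI sites (ATCGAT) start at positions 13, 27.
ClaI cuts after base 2 of each site, so after positions 14, 28.
Circular molecule, 2 cuts → 2 fragments:
  15–28 → 14 bp
  29–96 then 1–14 → 68 + 14 = 82 bp
Sorted largest to smallest: 82, 14 bp.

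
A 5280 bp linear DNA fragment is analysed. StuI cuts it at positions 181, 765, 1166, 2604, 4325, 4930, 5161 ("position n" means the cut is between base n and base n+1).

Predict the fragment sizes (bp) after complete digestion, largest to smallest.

1721, 1438, 605, 584, 401, 231, 181, 119 bp

Linear molecule, 7 cuts → 8 fragments:
  181 − 0 = 181 bp
  765 − 181 = 584 bp
  1166 − 765 = 401 bp
  2604 − 1166 = 1438 bp
  4325 − 2604 = 1721 bp
  4930 − 4325 = 605 bp
  5161 − 4930 = 231 bp
  5280 − 5161 = 119 bp
Sorted largest to smallest: 1721, 1438, 605, 584, 401, 231, 181, 119 bp.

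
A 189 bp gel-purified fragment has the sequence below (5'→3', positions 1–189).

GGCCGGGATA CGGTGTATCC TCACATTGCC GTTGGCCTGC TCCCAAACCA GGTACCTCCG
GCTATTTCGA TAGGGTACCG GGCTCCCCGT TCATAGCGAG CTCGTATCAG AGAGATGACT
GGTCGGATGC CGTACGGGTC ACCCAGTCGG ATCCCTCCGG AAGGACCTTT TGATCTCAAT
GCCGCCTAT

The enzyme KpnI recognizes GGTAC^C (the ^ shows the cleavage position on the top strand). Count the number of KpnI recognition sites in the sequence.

2

GGTACC occurs starting at positions 51, 74.
KpnI cuts at 2 sites.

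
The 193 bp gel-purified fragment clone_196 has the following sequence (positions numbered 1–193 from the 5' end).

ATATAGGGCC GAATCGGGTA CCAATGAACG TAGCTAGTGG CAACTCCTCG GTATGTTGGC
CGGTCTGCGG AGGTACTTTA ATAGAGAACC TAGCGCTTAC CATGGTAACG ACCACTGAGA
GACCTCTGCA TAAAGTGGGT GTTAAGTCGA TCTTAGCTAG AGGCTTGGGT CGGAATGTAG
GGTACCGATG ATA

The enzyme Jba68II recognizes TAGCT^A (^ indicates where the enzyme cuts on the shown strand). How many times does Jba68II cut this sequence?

2

TAGCTA occurs starting at positions 31, 154.
Jba68II cuts at 2 sites.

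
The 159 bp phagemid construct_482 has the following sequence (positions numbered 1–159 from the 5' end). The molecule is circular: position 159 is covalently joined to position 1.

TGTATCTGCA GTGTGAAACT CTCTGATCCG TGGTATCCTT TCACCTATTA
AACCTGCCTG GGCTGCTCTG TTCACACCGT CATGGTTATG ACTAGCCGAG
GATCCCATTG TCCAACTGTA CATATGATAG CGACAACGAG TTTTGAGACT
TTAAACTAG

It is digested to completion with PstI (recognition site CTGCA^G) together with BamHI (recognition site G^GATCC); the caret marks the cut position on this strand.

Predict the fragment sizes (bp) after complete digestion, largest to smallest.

90, 69 bp

The PstI site (CTGCAG) starts at position 6.
PstI cuts after base 5 of each site (before the last base), so after position 10.
The BamHI site (GGATCC) starts at position 100.
BamHI cuts after the first base of each site, so after position 100.
Combined cut positions: 10, 100.
Circular molecule, 2 cuts → 2 fragments:
  11–100 → 90 bp
  101–159 then 1–10 → 59 + 10 = 69 bp
Sorted largest to smallest: 90, 69 bp.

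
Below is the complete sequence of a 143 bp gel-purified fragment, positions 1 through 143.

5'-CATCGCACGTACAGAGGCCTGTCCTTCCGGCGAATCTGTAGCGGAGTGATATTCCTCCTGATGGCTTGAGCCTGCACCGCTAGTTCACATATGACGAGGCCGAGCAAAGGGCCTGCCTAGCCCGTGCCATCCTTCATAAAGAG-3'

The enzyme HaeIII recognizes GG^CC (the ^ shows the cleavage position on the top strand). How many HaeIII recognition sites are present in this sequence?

GGCC occurs starting at positions 16, 98, 110.
HaeIII cuts at 3 sites.

3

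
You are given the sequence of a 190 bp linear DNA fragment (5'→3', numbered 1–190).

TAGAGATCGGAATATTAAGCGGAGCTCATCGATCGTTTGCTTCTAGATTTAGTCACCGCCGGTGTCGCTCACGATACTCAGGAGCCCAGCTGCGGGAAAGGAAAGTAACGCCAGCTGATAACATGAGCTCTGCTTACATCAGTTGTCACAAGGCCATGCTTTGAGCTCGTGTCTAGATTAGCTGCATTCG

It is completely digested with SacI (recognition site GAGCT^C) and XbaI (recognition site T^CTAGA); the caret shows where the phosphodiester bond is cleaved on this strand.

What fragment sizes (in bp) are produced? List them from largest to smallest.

87, 38, 26, 18, 16, 5 bp

SacI sites (GAGCTC) start at positions 22, 125, 163.
SacI cuts after base 5 of each site (before the last base), so after positions 26, 129, 167.
XbaI sites (TCTAGA) start at positions 42, 172.
XbaI cuts after the first base of each site, so after positions 42, 172.
Combined cut positions: 26, 42, 129, 167, 172.
Linear molecule, 5 cuts → 6 fragments:
  1–26 → 26 bp
  27–42 → 16 bp
  43–129 → 87 bp
  130–167 → 38 bp
  168–172 → 5 bp
  173–190 → 18 bp
Sorted largest to smallest: 87, 38, 26, 18, 16, 5 bp.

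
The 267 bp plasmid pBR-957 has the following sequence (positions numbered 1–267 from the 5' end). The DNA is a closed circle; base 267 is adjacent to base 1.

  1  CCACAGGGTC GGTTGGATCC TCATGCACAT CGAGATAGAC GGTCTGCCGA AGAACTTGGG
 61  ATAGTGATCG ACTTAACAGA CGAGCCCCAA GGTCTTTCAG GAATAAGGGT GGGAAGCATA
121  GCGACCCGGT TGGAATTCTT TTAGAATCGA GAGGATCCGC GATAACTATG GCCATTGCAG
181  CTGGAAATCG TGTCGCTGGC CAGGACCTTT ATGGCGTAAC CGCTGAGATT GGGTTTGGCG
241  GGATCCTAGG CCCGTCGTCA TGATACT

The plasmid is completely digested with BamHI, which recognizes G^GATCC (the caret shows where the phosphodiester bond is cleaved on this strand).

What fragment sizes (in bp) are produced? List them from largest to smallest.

BamHI sites (GGATCC) start at positions 15, 153, 241.
BamHI cuts after the first base of each site, so after positions 15, 153, 241.
Circular molecule, 3 cuts → 3 fragments:
  16–153 → 138 bp
  154–241 → 88 bp
  242–267 then 1–15 → 26 + 15 = 41 bp
Sorted largest to smallest: 138, 88, 41 bp.

138, 88, 41 bp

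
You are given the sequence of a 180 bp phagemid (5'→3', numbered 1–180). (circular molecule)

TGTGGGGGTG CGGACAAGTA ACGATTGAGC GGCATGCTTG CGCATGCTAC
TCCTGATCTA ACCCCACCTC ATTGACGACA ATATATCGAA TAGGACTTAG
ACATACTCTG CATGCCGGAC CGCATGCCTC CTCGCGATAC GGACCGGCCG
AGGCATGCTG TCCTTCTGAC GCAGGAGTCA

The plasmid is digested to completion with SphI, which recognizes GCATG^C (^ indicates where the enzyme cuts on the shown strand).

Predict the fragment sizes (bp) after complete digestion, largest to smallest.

68, 59, 31, 12, 10 bp

SphI sites (GCATGC) start at positions 32, 42, 110, 122, 153.
SphI cuts after base 5 of each site (before the last base), so after positions 36, 46, 114, 126, 157.
Circular molecule, 5 cuts → 5 fragments:
  37–46 → 10 bp
  47–114 → 68 bp
  115–126 → 12 bp
  127–157 → 31 bp
  158–180 then 1–36 → 23 + 36 = 59 bp
Sorted largest to smallest: 68, 59, 31, 12, 10 bp.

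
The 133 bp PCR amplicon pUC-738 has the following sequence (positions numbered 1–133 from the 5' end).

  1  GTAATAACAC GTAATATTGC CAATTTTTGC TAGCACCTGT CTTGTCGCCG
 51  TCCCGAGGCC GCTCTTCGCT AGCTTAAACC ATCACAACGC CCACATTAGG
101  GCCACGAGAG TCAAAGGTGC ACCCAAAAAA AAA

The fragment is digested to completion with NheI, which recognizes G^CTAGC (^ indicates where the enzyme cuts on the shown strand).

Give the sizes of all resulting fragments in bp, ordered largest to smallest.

65, 39, 29 bp

NheI sites (GCTAGC) start at positions 29, 68.
NheI cuts after the first base of each site, so after positions 29, 68.
Linear molecule, 2 cuts → 3 fragments:
  1–29 → 29 bp
  30–68 → 39 bp
  69–133 → 65 bp
Sorted largest to smallest: 65, 39, 29 bp.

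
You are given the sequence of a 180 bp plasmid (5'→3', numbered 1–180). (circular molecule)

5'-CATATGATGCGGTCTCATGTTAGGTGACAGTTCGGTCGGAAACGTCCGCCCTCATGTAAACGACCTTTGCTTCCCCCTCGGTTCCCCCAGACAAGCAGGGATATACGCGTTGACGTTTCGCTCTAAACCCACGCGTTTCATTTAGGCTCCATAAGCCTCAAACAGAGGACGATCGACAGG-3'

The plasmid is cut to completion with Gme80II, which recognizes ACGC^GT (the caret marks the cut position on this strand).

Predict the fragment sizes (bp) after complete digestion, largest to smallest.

Gme80II sites (ACGCGT) start at positions 105, 131.
Gme80II cuts after base 4 of each site, so after positions 108, 134.
Circular molecule, 2 cuts → 2 fragments:
  109–134 → 26 bp
  135–180 then 1–108 → 46 + 108 = 154 bp
Sorted largest to smallest: 154, 26 bp.

154, 26 bp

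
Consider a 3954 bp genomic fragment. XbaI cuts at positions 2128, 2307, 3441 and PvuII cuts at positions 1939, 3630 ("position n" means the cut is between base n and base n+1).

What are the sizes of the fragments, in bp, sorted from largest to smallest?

1939, 1134, 324, 189, 189, 179 bp

Combined cut positions (sorted): 1939, 2128, 2307, 3441, 3630.
Linear molecule, 5 cuts → 6 fragments:
  1939 − 0 = 1939 bp
  2128 − 1939 = 189 bp
  2307 − 2128 = 179 bp
  3441 − 2307 = 1134 bp
  3630 − 3441 = 189 bp
  3954 − 3630 = 324 bp
Sorted largest to smallest: 1939, 1134, 324, 189, 189, 179 bp.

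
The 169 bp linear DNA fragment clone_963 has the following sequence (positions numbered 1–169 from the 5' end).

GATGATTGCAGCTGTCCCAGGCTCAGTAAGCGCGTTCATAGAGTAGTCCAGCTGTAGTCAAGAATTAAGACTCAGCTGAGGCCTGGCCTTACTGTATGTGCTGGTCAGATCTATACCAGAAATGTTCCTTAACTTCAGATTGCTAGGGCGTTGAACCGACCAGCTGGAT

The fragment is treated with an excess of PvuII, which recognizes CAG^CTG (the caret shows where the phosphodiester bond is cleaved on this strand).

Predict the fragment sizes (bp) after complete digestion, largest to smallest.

PvuII sites (CAGCTG) start at positions 9, 49, 73, 161.
PvuII cuts after base 3 of each site, so after positions 11, 51, 75, 163.
Linear molecule, 4 cuts → 5 fragments:
  1–11 → 11 bp
  12–51 → 40 bp
  52–75 → 24 bp
  76–163 → 88 bp
  164–169 → 6 bp
Sorted largest to smallest: 88, 40, 24, 11, 6 bp.

88, 40, 24, 11, 6 bp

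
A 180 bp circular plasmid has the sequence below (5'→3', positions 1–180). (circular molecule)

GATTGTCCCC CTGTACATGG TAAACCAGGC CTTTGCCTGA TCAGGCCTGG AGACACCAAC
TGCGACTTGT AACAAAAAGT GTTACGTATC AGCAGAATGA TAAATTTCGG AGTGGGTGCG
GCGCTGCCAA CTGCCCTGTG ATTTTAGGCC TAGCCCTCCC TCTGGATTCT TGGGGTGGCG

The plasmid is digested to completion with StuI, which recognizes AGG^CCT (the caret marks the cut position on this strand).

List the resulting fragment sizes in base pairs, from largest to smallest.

103, 61, 16 bp

StuI sites (AGGCCT) start at positions 27, 43, 146.
StuI cuts after base 3 of each site, so after positions 29, 45, 148.
Circular molecule, 3 cuts → 3 fragments:
  30–45 → 16 bp
  46–148 → 103 bp
  149–180 then 1–29 → 32 + 29 = 61 bp
Sorted largest to smallest: 103, 61, 16 bp.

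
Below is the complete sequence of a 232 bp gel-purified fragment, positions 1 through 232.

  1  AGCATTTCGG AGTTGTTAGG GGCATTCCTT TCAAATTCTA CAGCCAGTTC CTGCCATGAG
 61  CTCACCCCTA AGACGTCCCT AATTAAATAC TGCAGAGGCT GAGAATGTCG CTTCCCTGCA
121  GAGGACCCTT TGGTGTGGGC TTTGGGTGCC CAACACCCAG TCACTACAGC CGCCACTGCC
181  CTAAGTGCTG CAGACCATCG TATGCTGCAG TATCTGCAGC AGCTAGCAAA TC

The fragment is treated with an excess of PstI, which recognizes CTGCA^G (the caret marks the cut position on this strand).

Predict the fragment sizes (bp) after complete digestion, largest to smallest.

PstI sites (CTGCAG) start at positions 90, 116, 188, 205, 214.
PstI cuts after base 5 of each site (before the last base), so after positions 94, 120, 192, 209, 218.
Linear molecule, 5 cuts → 6 fragments:
  1–94 → 94 bp
  95–120 → 26 bp
  121–192 → 72 bp
  193–209 → 17 bp
  210–218 → 9 bp
  219–232 → 14 bp
Sorted largest to smallest: 94, 72, 26, 17, 14, 9 bp.

94, 72, 26, 17, 14, 9 bp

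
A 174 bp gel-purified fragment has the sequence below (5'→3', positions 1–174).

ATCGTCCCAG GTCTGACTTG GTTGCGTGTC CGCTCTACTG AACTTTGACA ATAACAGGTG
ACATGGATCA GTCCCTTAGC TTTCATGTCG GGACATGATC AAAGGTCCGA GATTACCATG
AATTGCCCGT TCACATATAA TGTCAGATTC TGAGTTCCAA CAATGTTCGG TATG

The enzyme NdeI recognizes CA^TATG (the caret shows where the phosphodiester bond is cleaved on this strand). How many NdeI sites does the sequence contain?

No occurrence of CATATG is present in the sequence.
NdeI does not cut: 0 sites.

0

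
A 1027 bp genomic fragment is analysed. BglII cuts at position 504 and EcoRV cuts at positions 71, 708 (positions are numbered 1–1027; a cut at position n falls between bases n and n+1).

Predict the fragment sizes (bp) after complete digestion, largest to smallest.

Combined cut positions (sorted): 71, 504, 708.
Linear molecule, 3 cuts → 4 fragments:
  71 − 0 = 71 bp
  504 − 71 = 433 bp
  708 − 504 = 204 bp
  1027 − 708 = 319 bp
Sorted largest to smallest: 433, 319, 204, 71 bp.

433, 319, 204, 71 bp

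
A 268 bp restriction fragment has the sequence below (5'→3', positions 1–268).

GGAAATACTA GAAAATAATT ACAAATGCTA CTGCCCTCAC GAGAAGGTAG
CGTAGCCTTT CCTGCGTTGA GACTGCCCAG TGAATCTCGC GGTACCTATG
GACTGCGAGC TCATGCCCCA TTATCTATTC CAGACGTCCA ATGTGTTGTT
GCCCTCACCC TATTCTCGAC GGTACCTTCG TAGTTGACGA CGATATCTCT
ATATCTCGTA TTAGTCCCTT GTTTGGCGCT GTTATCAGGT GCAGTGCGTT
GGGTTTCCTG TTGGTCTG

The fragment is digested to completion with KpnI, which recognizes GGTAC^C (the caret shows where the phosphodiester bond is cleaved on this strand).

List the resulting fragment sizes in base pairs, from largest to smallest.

KpnI sites (GGTACC) start at positions 91, 171.
KpnI cuts after base 5 of each site (before the last base), so after positions 95, 175.
Linear molecule, 2 cuts → 3 fragments:
  1–95 → 95 bp
  96–175 → 80 bp
  176–268 → 93 bp
Sorted largest to smallest: 95, 93, 80 bp.

95, 93, 80 bp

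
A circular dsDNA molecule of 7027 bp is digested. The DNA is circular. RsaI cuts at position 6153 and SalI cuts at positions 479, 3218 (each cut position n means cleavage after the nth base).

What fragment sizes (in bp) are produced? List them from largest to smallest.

Combined cut positions (sorted): 479, 3218, 6153.
Circular molecule, 3 cuts → 3 fragments:
  3218 − 479 = 2739 bp
  6153 − 3218 = 2935 bp
  wrap: 7027 − 6153 + 479 = 1353 bp
Sorted largest to smallest: 2935, 2739, 1353 bp.

2935, 2739, 1353 bp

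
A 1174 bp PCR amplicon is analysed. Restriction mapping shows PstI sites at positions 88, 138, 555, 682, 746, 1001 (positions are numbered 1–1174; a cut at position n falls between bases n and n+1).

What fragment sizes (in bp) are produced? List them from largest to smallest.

417, 255, 173, 127, 88, 64, 50 bp

Linear molecule, 6 cuts → 7 fragments:
  88 − 0 = 88 bp
  138 − 88 = 50 bp
  555 − 138 = 417 bp
  682 − 555 = 127 bp
  746 − 682 = 64 bp
  1001 − 746 = 255 bp
  1174 − 1001 = 173 bp
Sorted largest to smallest: 417, 255, 173, 127, 88, 64, 50 bp.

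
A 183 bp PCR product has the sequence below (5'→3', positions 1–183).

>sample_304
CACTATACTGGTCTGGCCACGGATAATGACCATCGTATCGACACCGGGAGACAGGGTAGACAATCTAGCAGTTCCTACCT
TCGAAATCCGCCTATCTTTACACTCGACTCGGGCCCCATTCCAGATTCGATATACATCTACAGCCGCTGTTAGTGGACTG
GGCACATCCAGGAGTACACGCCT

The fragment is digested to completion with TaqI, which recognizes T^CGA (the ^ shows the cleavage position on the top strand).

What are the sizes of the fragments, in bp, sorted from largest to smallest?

TaqI sites (TCGA) start at positions 38, 81, 104, 127.
TaqI cuts after the first base of each site, so after positions 38, 81, 104, 127.
Linear molecule, 4 cuts → 5 fragments:
  1–38 → 38 bp
  39–81 → 43 bp
  82–104 → 23 bp
  105–127 → 23 bp
  128–183 → 56 bp
Sorted largest to smallest: 56, 43, 38, 23, 23 bp.

56, 43, 38, 23, 23 bp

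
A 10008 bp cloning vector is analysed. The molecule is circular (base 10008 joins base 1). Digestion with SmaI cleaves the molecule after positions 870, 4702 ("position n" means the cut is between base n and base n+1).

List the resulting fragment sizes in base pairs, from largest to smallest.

6176, 3832 bp

Circular molecule, 2 cuts → 2 fragments:
  4702 − 870 = 3832 bp
  wrap: 10008 − 4702 + 870 = 6176 bp
Sorted largest to smallest: 6176, 3832 bp.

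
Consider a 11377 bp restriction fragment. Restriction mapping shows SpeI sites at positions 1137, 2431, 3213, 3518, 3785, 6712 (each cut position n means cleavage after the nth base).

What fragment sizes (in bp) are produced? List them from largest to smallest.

4665, 2927, 1294, 1137, 782, 305, 267 bp

Linear molecule, 6 cuts → 7 fragments:
  1137 − 0 = 1137 bp
  2431 − 1137 = 1294 bp
  3213 − 2431 = 782 bp
  3518 − 3213 = 305 bp
  3785 − 3518 = 267 bp
  6712 − 3785 = 2927 bp
  11377 − 6712 = 4665 bp
Sorted largest to smallest: 4665, 2927, 1294, 1137, 782, 305, 267 bp.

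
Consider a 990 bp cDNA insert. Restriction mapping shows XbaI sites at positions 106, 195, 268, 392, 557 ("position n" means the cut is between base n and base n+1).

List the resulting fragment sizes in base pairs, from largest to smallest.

Linear molecule, 5 cuts → 6 fragments:
  106 − 0 = 106 bp
  195 − 106 = 89 bp
  268 − 195 = 73 bp
  392 − 268 = 124 bp
  557 − 392 = 165 bp
  990 − 557 = 433 bp
Sorted largest to smallest: 433, 165, 124, 106, 89, 73 bp.

433, 165, 124, 106, 89, 73 bp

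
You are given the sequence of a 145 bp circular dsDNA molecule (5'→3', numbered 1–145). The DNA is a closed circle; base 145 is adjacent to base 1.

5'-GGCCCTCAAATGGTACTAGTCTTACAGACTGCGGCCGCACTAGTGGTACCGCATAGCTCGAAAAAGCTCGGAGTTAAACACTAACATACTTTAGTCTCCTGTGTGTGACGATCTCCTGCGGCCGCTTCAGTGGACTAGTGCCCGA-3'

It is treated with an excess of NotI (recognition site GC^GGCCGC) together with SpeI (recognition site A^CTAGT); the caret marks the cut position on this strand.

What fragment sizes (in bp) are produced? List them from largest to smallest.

80, 26, 17, 15, 7 bp

NotI sites (GCGGCCGC) start at positions 31, 118.
NotI cuts after base 2 of each site, so after positions 32, 119.
SpeI sites (ACTAGT) start at positions 15, 39, 134.
SpeI cuts after the first base of each site, so after positions 15, 39, 134.
Combined cut positions: 15, 32, 39, 119, 134.
Circular molecule, 5 cuts → 5 fragments:
  16–32 → 17 bp
  33–39 → 7 bp
  40–119 → 80 bp
  120–134 → 15 bp
  135–145 then 1–15 → 11 + 15 = 26 bp
Sorted largest to smallest: 80, 26, 17, 15, 7 bp.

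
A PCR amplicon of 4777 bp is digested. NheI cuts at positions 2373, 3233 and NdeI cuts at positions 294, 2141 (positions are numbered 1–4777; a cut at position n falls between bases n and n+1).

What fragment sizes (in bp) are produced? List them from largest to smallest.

1847, 1544, 860, 294, 232 bp

Combined cut positions (sorted): 294, 2141, 2373, 3233.
Linear molecule, 4 cuts → 5 fragments:
  294 − 0 = 294 bp
  2141 − 294 = 1847 bp
  2373 − 2141 = 232 bp
  3233 − 2373 = 860 bp
  4777 − 3233 = 1544 bp
Sorted largest to smallest: 1847, 1544, 860, 294, 232 bp.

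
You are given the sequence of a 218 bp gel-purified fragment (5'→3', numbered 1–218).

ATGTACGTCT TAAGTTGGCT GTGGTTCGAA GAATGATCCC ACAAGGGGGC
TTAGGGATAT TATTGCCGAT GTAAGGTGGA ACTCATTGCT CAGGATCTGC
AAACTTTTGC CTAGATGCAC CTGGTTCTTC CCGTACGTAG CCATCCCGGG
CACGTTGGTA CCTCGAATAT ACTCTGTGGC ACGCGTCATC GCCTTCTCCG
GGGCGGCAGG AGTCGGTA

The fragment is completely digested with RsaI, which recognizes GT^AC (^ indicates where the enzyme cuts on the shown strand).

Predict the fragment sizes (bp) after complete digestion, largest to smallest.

RsaI sites (GTAC) start at positions 3, 133, 158.
RsaI cuts after base 2 of each site, so after positions 4, 134, 159.
Linear molecule, 3 cuts → 4 fragments:
  1–4 → 4 bp
  5–134 → 130 bp
  135–159 → 25 bp
  160–218 → 59 bp
Sorted largest to smallest: 130, 59, 25, 4 bp.

130, 59, 25, 4 bp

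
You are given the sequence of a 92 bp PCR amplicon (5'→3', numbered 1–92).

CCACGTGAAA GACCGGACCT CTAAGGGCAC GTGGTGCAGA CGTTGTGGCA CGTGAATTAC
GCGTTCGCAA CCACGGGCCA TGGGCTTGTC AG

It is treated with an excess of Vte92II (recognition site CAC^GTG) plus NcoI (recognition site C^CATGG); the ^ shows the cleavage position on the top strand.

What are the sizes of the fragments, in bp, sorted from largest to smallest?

Vte92II sites (CACGTG) start at positions 2, 28, 49.
Vte92II cuts after base 3 of each site, so after positions 4, 30, 51.
The NcoI site (CCATGG) starts at position 78.
NcoI cuts after the first base of each site, so after position 78.
Combined cut positions: 4, 30, 51, 78.
Linear molecule, 4 cuts → 5 fragments:
  1–4 → 4 bp
  5–30 → 26 bp
  31–51 → 21 bp
  52–78 → 27 bp
  79–92 → 14 bp
Sorted largest to smallest: 27, 26, 21, 14, 4 bp.

27, 26, 21, 14, 4 bp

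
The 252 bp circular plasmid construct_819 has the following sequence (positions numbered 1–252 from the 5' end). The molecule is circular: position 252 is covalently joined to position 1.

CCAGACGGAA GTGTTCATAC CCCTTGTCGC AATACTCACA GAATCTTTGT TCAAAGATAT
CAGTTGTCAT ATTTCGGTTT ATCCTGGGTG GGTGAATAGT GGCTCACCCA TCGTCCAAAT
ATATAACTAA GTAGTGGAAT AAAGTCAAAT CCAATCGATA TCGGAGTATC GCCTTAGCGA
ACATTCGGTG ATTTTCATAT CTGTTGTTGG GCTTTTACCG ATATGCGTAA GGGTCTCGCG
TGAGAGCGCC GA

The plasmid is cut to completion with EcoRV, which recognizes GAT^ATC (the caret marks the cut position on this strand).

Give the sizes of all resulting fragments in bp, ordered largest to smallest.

151, 101 bp

EcoRV sites (GATATC) start at positions 56, 157.
EcoRV cuts after base 3 of each site, so after positions 58, 159.
Circular molecule, 2 cuts → 2 fragments:
  59–159 → 101 bp
  160–252 then 1–58 → 93 + 58 = 151 bp
Sorted largest to smallest: 151, 101 bp.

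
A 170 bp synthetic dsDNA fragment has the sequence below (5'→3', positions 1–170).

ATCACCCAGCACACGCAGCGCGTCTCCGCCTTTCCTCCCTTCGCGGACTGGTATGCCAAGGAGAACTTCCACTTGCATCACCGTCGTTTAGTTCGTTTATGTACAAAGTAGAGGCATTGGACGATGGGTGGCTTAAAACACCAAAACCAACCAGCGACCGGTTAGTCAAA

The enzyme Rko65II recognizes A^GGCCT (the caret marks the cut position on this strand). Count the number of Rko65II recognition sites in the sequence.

0

No occurrence of AGGCCT is present in the sequence.
Rko65II does not cut: 0 sites.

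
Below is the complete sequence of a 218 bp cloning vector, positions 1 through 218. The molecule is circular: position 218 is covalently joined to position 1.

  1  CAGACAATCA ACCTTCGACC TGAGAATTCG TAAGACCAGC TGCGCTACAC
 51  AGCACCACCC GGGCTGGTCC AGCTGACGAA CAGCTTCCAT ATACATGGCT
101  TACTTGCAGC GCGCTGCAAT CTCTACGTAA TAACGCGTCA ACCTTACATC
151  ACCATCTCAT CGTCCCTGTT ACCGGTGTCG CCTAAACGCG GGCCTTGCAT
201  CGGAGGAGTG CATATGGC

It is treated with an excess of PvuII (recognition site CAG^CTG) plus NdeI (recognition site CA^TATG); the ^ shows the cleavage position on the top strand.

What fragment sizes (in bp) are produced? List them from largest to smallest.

PvuII sites (CAGCTG) start at positions 37, 70.
PvuII cuts after base 3 of each site, so after positions 39, 72.
The NdeI site (CATATG) starts at position 211.
NdeI cuts after base 2 of each site, so after position 212.
Combined cut positions: 39, 72, 212.
Circular molecule, 3 cuts → 3 fragments:
  40–72 → 33 bp
  73–212 → 140 bp
  213–218 then 1–39 → 6 + 39 = 45 bp
Sorted largest to smallest: 140, 45, 33 bp.

140, 45, 33 bp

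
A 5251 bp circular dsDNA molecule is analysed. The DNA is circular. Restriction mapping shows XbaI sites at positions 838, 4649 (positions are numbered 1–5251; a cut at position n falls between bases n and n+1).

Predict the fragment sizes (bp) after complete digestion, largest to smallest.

3811, 1440 bp

Circular molecule, 2 cuts → 2 fragments:
  4649 − 838 = 3811 bp
  wrap: 5251 − 4649 + 838 = 1440 bp
Sorted largest to smallest: 3811, 1440 bp.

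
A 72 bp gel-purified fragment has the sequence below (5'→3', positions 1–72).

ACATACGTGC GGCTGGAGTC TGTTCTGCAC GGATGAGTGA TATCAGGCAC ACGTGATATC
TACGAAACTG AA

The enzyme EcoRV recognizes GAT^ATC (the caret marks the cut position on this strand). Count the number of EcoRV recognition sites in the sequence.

GATATC occurs starting at positions 39, 55.
EcoRV cuts at 2 sites.

2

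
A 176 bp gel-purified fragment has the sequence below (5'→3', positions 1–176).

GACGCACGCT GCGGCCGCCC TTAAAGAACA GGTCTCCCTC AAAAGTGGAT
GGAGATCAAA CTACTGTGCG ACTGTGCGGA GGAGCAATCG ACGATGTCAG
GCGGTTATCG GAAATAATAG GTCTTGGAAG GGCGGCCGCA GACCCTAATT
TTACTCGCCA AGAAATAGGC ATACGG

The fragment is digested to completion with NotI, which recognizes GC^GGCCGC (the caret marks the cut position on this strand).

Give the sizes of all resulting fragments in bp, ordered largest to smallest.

NotI sites (GCGGCCGC) start at positions 11, 132.
NotI cuts after base 2 of each site, so after positions 12, 133.
Linear molecule, 2 cuts → 3 fragments:
  1–12 → 12 bp
  13–133 → 121 bp
  134–176 → 43 bp
Sorted largest to smallest: 121, 43, 12 bp.

121, 43, 12 bp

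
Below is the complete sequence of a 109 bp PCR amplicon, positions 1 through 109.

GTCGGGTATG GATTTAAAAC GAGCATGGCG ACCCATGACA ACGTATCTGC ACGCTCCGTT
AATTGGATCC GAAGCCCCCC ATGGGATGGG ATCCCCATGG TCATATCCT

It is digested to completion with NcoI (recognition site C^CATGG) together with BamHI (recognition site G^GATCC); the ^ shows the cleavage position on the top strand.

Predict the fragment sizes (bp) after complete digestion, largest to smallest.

NcoI sites (CCATGG) start at positions 79, 95.
NcoI cuts after the first base of each site, so after positions 79, 95.
BamHI sites (GGATCC) start at positions 65, 89.
BamHI cuts after the first base of each site, so after positions 65, 89.
Combined cut positions: 65, 79, 89, 95.
Linear molecule, 4 cuts → 5 fragments:
  1–65 → 65 bp
  66–79 → 14 bp
  80–89 → 10 bp
  90–95 → 6 bp
  96–109 → 14 bp
Sorted largest to smallest: 65, 14, 14, 10, 6 bp.

65, 14, 14, 10, 6 bp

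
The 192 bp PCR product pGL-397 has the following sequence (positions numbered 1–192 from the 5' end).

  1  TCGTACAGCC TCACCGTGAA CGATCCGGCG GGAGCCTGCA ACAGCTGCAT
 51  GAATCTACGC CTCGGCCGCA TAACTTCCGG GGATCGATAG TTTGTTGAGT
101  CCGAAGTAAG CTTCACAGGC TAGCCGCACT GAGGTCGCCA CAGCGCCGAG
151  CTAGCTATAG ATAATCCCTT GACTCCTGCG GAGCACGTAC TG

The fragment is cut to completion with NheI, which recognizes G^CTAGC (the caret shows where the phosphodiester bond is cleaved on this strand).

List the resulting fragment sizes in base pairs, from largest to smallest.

NheI sites (GCTAGC) start at positions 119, 150.
NheI cuts after the first base of each site, so after positions 119, 150.
Linear molecule, 2 cuts → 3 fragments:
  1–119 → 119 bp
  120–150 → 31 bp
  151–192 → 42 bp
Sorted largest to smallest: 119, 42, 31 bp.

119, 42, 31 bp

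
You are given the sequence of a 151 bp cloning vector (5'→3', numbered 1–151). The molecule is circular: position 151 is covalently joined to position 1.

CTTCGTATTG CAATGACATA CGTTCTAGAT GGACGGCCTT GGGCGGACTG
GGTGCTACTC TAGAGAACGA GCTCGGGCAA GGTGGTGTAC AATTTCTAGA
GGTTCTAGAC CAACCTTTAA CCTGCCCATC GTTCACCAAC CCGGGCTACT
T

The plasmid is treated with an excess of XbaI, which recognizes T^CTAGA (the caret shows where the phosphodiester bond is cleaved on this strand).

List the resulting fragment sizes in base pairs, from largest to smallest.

XbaI sites (TCTAGA) start at positions 24, 59, 95, 104.
XbaI cuts after the first base of each site, so after positions 24, 59, 95, 104.
Circular molecule, 4 cuts → 4 fragments:
  25–59 → 35 bp
  60–95 → 36 bp
  96–104 → 9 bp
  105–151 then 1–24 → 47 + 24 = 71 bp
Sorted largest to smallest: 71, 36, 35, 9 bp.

71, 36, 35, 9 bp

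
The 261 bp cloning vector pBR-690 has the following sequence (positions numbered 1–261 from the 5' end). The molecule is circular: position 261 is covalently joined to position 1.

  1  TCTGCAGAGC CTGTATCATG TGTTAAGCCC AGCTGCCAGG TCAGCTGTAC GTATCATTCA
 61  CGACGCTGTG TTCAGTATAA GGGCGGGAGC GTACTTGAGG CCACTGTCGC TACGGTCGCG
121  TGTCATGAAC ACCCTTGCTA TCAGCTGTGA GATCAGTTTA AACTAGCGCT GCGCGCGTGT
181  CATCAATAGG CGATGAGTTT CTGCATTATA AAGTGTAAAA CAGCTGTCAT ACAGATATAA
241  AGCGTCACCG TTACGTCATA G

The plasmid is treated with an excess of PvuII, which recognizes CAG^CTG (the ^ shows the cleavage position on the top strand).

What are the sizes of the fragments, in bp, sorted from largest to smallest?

PvuII sites (CAGCTG) start at positions 30, 42, 142, 221.
PvuII cuts after base 3 of each site, so after positions 32, 44, 144, 223.
Circular molecule, 4 cuts → 4 fragments:
  33–44 → 12 bp
  45–144 → 100 bp
  145–223 → 79 bp
  224–261 then 1–32 → 38 + 32 = 70 bp
Sorted largest to smallest: 100, 79, 70, 12 bp.

100, 79, 70, 12 bp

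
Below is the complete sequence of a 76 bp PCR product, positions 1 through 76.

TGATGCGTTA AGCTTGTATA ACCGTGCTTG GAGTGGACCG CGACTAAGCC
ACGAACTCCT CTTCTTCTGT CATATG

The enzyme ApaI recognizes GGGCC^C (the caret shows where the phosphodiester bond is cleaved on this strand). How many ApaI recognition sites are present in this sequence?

0

No occurrence of GGGCCC is present in the sequence.
ApaI does not cut: 0 sites.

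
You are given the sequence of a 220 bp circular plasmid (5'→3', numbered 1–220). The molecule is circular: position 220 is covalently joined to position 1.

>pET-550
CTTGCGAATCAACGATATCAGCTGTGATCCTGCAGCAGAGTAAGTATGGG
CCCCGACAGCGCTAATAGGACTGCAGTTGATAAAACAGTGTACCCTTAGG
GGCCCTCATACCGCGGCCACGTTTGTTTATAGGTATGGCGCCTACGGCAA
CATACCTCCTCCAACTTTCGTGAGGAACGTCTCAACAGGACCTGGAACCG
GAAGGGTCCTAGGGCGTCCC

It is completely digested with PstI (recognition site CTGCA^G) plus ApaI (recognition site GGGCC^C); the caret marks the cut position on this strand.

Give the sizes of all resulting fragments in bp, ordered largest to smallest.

PstI sites (CTGCAG) start at positions 30, 71.
PstI cuts after base 5 of each site (before the last base), so after positions 34, 75.
ApaI sites (GGGCCC) start at positions 48, 100.
ApaI cuts after base 5 of each site (before the last base), so after positions 52, 104.
Combined cut positions: 34, 52, 75, 104.
Circular molecule, 4 cuts → 4 fragments:
  35–52 → 18 bp
  53–75 → 23 bp
  76–104 → 29 bp
  105–220 then 1–34 → 116 + 34 = 150 bp
Sorted largest to smallest: 150, 29, 23, 18 bp.

150, 29, 23, 18 bp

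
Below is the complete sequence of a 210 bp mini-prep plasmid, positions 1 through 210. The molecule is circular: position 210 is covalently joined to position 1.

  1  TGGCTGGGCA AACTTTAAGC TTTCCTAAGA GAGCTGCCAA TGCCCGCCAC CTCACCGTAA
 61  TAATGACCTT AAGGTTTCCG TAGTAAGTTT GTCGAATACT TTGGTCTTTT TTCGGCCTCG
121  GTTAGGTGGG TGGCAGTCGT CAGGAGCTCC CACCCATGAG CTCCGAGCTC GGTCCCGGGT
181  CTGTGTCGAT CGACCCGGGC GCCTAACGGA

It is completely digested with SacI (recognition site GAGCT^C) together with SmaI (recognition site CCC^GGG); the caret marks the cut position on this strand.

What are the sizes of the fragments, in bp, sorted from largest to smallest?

SacI sites (GAGCTC) start at positions 144, 158, 165.
SacI cuts after base 5 of each site (before the last base), so after positions 148, 162, 169.
SmaI sites (CCCGGG) start at positions 174, 194.
SmaI cuts after base 3 of each site, so after positions 176, 196.
Combined cut positions: 148, 162, 169, 176, 196.
Circular molecule, 5 cuts → 5 fragments:
  149–162 → 14 bp
  163–169 → 7 bp
  170–176 → 7 bp
  177–196 → 20 bp
  197–210 then 1–148 → 14 + 148 = 162 bp
Sorted largest to smallest: 162, 20, 14, 7, 7 bp.

162, 20, 14, 7, 7 bp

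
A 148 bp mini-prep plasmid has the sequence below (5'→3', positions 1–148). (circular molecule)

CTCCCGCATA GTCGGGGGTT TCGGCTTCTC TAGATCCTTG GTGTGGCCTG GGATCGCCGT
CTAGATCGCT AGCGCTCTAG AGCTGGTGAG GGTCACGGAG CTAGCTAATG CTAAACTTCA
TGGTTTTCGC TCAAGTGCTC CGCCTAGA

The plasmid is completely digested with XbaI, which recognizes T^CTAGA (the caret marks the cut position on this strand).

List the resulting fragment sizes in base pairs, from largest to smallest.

XbaI sites (TCTAGA) start at positions 29, 60, 76.
XbaI cuts after the first base of each site, so after positions 29, 60, 76.
Circular molecule, 3 cuts → 3 fragments:
  30–60 → 31 bp
  61–76 → 16 bp
  77–148 then 1–29 → 72 + 29 = 101 bp
Sorted largest to smallest: 101, 31, 16 bp.

101, 31, 16 bp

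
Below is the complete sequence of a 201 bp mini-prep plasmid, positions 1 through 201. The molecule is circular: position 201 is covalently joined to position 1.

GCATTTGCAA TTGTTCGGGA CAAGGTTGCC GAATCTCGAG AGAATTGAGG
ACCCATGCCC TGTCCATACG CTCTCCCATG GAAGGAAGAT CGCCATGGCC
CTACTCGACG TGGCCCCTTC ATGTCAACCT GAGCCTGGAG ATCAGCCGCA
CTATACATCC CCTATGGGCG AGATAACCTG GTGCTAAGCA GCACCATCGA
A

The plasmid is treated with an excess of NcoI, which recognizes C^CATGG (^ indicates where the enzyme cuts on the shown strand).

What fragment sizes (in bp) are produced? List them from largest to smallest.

NcoI sites (CCATGG) start at positions 76, 93.
NcoI cuts after the first base of each site, so after positions 76, 93.
Circular molecule, 2 cuts → 2 fragments:
  77–93 → 17 bp
  94–201 then 1–76 → 108 + 76 = 184 bp
Sorted largest to smallest: 184, 17 bp.

184, 17 bp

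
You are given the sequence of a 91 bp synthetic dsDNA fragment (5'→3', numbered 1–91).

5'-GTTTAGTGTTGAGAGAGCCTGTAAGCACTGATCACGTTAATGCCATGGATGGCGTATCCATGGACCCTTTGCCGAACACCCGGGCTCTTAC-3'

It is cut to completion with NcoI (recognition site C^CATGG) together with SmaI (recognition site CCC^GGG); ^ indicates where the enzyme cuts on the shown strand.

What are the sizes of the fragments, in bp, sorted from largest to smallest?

43, 23, 15, 10 bp

NcoI sites (CCATGG) start at positions 43, 58.
NcoI cuts after the first base of each site, so after positions 43, 58.
The SmaI site (CCCGGG) starts at position 79.
SmaI cuts after base 3 of each site, so after position 81.
Combined cut positions: 43, 58, 81.
Linear molecule, 3 cuts → 4 fragments:
  1–43 → 43 bp
  44–58 → 15 bp
  59–81 → 23 bp
  82–91 → 10 bp
Sorted largest to smallest: 43, 23, 15, 10 bp.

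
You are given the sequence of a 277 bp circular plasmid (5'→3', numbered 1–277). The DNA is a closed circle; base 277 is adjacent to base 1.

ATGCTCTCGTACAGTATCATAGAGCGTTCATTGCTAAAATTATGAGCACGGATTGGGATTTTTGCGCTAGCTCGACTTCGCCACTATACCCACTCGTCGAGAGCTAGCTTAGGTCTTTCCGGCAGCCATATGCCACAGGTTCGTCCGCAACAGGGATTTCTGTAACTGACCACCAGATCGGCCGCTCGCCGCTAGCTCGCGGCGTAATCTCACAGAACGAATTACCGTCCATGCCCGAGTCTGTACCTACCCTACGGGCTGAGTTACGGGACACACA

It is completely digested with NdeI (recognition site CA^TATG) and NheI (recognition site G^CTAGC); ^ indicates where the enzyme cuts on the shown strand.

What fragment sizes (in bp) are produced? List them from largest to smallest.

152, 63, 37, 25 bp

The NdeI site (CATATG) starts at position 127.
NdeI cuts after base 2 of each site, so after position 128.
NheI sites (GCTAGC) start at positions 66, 103, 191.
NheI cuts after the first base of each site, so after positions 66, 103, 191.
Combined cut positions: 66, 103, 128, 191.
Circular molecule, 4 cuts → 4 fragments:
  67–103 → 37 bp
  104–128 → 25 bp
  129–191 → 63 bp
  192–277 then 1–66 → 86 + 66 = 152 bp
Sorted largest to smallest: 152, 63, 37, 25 bp.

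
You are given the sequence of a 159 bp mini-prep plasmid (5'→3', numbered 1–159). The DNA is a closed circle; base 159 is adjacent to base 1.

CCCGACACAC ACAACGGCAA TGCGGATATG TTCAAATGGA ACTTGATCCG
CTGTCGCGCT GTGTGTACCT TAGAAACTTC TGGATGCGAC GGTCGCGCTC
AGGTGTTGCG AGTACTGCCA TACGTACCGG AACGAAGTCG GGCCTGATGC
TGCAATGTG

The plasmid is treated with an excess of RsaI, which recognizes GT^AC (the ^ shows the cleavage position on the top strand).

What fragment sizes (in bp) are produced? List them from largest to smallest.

RsaI sites (GTAC) start at positions 65, 112, 124.
RsaI cuts after base 2 of each site, so after positions 66, 113, 125.
Circular molecule, 3 cuts → 3 fragments:
  67–113 → 47 bp
  114–125 → 12 bp
  126–159 then 1–66 → 34 + 66 = 100 bp
Sorted largest to smallest: 100, 47, 12 bp.

100, 47, 12 bp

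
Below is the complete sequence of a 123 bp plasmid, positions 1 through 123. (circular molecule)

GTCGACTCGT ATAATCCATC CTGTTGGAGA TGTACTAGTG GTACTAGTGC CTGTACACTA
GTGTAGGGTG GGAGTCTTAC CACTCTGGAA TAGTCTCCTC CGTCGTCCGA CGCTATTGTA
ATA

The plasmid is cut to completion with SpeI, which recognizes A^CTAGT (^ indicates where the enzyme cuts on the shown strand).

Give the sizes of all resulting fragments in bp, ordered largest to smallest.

SpeI sites (ACTAGT) start at positions 34, 43, 57.
SpeI cuts after the first base of each site, so after positions 34, 43, 57.
Circular molecule, 3 cuts → 3 fragments:
  35–43 → 9 bp
  44–57 → 14 bp
  58–123 then 1–34 → 66 + 34 = 100 bp
Sorted largest to smallest: 100, 14, 9 bp.

100, 14, 9 bp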